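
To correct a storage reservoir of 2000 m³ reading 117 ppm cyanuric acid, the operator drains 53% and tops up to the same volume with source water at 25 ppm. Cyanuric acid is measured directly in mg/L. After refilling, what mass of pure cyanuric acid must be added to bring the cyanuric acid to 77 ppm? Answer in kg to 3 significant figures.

17.5 kg

Volume: 2000 m³ = 2,000,000 L.
After draining 53% and refilling: 117 × 0.47 + 25 × 0.53 = 68.24 ppm.
Deficit to target: 77 − 68.24 = 8.76 mg/L.
Mass: 8.76 mg/L × 2,000,000 L = 17,520 g cyanuric acid.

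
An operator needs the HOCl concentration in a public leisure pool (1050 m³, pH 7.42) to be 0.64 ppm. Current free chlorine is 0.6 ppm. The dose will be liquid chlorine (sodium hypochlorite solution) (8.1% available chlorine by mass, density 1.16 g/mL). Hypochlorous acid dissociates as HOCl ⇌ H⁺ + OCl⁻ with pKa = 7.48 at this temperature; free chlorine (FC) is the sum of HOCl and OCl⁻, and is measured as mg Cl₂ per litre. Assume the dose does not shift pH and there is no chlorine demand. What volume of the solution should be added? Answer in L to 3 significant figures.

6.68 L

Volume: 1050 m³ = 1,050,000 L.
[OCl⁻]/[HOCl] = 10^(pH − pKa) = 10^(7.42 − 7.48) = 0.871; fraction as HOCl = 1/(1 + 0.871) = 0.5345.
Free chlorine required for 0.64 ppm HOCl: 0.64 / 0.5345 = 1.197 ppm.
FC to add: 1.197 − 0.6 = 0.5974 mg/L as Cl₂.
Cl₂ equivalent: 0.5974 mg/L × 1,050,000 L = 627.3 g.
Product at 8.1% available Cl: 627.3 / 0.081 = 7744 g.
Volume: 7744 g ÷ 1.16 g/mL = 6676 mL.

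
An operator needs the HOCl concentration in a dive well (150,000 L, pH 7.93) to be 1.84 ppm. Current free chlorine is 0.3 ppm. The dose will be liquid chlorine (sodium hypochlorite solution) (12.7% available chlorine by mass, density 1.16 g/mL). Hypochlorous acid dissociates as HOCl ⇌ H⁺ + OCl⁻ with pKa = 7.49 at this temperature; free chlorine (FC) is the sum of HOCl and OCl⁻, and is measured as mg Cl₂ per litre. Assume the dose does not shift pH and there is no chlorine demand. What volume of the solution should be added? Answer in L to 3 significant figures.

6.73 L

[OCl⁻]/[HOCl] = 10^(pH − pKa) = 10^(7.93 − 7.49) = 2.754; fraction as HOCl = 1/(1 + 2.754) = 0.2664.
Free chlorine required for 1.84 ppm HOCl: 1.84 / 0.2664 = 6.908 ppm.
FC to add: 6.908 − 0.3 = 6.608 mg/L as Cl₂.
Cl₂ equivalent: 6.608 mg/L × 150,000 L = 991.2 g.
Product at 12.7% available Cl: 991.2 / 0.127 = 7804 g.
Volume: 7804 g ÷ 1.16 g/mL = 6728 mL.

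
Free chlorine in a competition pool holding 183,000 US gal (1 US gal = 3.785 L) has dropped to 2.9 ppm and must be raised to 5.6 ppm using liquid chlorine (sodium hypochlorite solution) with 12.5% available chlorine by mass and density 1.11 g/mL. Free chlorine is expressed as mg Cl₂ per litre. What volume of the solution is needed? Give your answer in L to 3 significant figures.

13.5 L

Volume: 183,000 US gal × 3.785 L/gal = 692,655 L.
Chlorine deficit: 5.6 − 2.9 = 2.7 ppm = 2.7 mg/L as Cl₂.
Cl₂ equivalent needed: 2.7 mg/L × 692,655 L = 1,870,000 mg = 1870 g.
Product at 12.5% available chlorine: 1870 / 0.125 = 14,960 g.
Volume at density 1.11 g/mL: 14,960 g ÷ 1.11 g/mL = 13,480 mL.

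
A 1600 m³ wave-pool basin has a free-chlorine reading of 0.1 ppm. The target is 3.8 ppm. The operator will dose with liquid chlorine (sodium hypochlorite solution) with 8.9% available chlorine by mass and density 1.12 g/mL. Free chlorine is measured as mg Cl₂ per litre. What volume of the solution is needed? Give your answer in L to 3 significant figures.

Volume: 1600 m³ = 1,600,000 L.
Chlorine deficit: 3.8 − 0.1 = 3.7 ppm = 3.7 mg/L as Cl₂.
Cl₂ equivalent needed: 3.7 mg/L × 1,600,000 L = 5,920,000 mg = 5920 g.
Product at 8.9% available chlorine: 5920 / 0.089 = 66,520 g.
Volume at density 1.12 g/mL: 66,520 g ÷ 1.12 g/mL = 59,390 mL.

59.4 L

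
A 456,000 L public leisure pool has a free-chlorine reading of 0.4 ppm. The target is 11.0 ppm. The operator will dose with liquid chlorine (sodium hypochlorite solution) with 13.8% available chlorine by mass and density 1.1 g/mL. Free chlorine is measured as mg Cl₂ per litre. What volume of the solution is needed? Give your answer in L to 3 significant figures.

31.8 L

Chlorine deficit: 11.0 − 0.4 = 10.6 ppm = 10.6 mg/L as Cl₂.
Cl₂ equivalent needed: 10.6 mg/L × 456,000 L = 4,834,000 mg = 4834 g.
Product at 13.8% available chlorine: 4834 / 0.138 = 35,030 g.
Volume at density 1.1 g/mL: 35,030 g ÷ 1.1 g/mL = 31,840 mL.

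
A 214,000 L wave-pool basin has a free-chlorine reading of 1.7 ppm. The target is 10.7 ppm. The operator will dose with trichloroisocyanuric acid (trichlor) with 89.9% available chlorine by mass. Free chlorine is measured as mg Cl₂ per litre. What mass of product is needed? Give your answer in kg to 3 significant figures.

Chlorine deficit: 10.7 − 1.7 = 9 ppm = 9 mg/L as Cl₂.
Cl₂ equivalent needed: 9 mg/L × 214,000 L = 1,926,000 mg = 1926 g.
Product at 89.9% available chlorine: 1926 / 0.899 = 2142 g.

2.14 kg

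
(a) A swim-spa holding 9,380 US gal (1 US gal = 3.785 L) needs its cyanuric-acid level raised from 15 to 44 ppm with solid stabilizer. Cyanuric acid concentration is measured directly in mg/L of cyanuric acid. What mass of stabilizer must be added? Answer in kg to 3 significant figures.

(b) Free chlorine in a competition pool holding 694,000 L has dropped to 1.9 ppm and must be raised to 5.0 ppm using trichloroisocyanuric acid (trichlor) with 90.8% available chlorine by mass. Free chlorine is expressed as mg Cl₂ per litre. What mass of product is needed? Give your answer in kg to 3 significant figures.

(a) 1.03 kg; (b) 2.37 kg

(a) Volume: 9,380 US gal × 3.785 L/gal = 35,503 L.
(a) CYA to add: (44 − 15) = 29 mg/L × 35,503 L = 1030 g cyanuric acid.

(b) Chlorine deficit: 5.0 − 1.9 = 3.1 ppm = 3.1 mg/L as Cl₂.
(b) Cl₂ equivalent needed: 3.1 mg/L × 694,000 L = 2,151,000 mg = 2151 g.
(b) Product at 90.8% available chlorine: 2151 / 0.908 = 2369 g.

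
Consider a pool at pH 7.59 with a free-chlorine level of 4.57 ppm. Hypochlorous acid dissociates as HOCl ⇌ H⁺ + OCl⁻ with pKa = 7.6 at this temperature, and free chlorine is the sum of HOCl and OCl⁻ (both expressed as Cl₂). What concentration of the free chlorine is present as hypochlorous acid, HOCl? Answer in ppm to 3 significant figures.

2.31 ppm

[OCl⁻]/[HOCl] = 10^(pH − pKa) = 10^(7.59 − 7.6) = 10^-0.01 = 0.9772.
Fraction as HOCl = 1 / (1 + 0.9772) = 0.5058.
HOCl = 0.5058 × 4.57 ppm = 2.311 ppm.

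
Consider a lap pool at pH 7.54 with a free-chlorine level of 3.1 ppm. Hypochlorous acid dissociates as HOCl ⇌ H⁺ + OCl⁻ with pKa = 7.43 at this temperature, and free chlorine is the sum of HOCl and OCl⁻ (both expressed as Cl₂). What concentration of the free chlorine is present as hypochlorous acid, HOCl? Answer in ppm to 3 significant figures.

1.35 ppm

[OCl⁻]/[HOCl] = 10^(pH − pKa) = 10^(7.54 − 7.43) = 10^0.11 = 1.288.
Fraction as HOCl = 1 / (1 + 1.288) = 0.437.
HOCl = 0.437 × 3.1 ppm = 1.355 ppm.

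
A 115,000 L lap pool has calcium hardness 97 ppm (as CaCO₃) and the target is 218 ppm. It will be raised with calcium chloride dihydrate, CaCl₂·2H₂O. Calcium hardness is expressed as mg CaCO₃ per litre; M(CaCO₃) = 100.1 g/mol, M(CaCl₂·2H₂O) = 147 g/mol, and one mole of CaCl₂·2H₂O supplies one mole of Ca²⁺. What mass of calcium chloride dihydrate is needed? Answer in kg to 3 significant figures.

Hardness to add: (218 − 97) = 121 mg/L as CaCO₃ × 115,000 L = 13,920 g as CaCO₃.
Moles of Ca²⁺ (1 mol Ca²⁺ ≡ 1 mol CaCO₃): 13,920 / 100.1 g/mol = 139 mol.
Mass of CaCl₂·2H₂O: 139 × 147 = 20,430 g.

20.4 kg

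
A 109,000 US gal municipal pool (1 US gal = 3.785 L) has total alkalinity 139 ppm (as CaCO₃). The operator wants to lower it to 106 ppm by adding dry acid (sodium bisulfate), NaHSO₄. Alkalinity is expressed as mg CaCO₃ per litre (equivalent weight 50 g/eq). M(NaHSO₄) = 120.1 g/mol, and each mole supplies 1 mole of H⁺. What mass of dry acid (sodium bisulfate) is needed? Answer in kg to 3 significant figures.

32.7 kg

Volume: 109,000 US gal × 3.785 L/gal = 412,565 L.
Alkalinity to neutralize: (139 − 106) = 33 mg/L as CaCO₃ × 412,565 L = 13,610 g as CaCO₃.
Equivalents of H⁺ required: 13,610 ÷ 50 g/eq = 272.3 eq = 272.3 mol NaHSO₄.
Mass of NaHSO₄: 272.3 × 120.1 = 32,700 g.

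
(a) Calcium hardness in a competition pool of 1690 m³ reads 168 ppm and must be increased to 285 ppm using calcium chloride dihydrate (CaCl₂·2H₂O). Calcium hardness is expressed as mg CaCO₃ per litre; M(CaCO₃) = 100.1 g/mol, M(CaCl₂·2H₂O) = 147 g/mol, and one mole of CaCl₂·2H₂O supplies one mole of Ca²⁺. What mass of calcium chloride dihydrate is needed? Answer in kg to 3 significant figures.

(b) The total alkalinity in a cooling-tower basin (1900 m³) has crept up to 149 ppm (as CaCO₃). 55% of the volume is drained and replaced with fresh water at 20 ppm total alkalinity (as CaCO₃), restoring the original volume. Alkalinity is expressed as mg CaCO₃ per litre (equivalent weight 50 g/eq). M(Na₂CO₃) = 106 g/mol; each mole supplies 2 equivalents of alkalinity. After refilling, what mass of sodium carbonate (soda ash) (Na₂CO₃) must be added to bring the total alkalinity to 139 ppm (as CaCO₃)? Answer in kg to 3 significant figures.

(a) 290 kg; (b) 123 kg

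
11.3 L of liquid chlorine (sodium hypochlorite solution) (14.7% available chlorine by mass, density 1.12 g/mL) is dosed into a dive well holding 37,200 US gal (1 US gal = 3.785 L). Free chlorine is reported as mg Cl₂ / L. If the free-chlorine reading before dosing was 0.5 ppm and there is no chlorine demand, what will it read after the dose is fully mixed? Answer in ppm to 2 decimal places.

13.71 ppm

Volume: 37,200 US gal × 3.785 L/gal = 140,802 L.
Mass of solution: 11.3 L × 1000 mL/L × 1.12 g/mL = 12,660 g.
Available chlorine delivered: 12,660 g × 0.147 = 1860 g as Cl₂.
Concentration rise: 1860 g / 140,802 L = 13.21 mg/L = 13.21 ppm.
Final FC: 0.5 + 13.21 = 13.71 ppm.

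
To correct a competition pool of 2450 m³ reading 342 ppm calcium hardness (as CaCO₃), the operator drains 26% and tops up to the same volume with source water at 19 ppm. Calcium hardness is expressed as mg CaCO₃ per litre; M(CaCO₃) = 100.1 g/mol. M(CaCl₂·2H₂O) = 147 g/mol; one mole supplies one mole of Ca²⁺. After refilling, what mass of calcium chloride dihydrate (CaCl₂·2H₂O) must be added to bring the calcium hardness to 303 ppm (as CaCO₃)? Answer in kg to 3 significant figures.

Volume: 2450 m³ = 2,450,000 L.
After draining 26% and refilling: 342 × 0.74 + 19 × 0.26 = 258.02 ppm.
Deficit to target: 303 − 258.02 = 44.98 mg/L.
As CaCO₃: 44.98 mg/L × 2,450,000 L = 110,200 g; ÷ 100.1 = 1101 mol Ca²⁺.
Mass: 1101 × 147 = 161,800 g.

162 kg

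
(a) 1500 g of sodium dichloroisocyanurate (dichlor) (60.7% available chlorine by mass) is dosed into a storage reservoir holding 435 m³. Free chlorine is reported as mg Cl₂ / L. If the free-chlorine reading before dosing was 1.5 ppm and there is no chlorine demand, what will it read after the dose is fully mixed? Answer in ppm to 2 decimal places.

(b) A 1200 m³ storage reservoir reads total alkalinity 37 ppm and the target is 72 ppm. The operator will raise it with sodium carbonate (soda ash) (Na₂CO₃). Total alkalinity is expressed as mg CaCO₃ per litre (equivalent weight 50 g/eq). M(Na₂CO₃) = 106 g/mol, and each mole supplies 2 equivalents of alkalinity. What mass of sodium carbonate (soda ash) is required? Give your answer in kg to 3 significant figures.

(a) 3.59 ppm; (b) 44.5 kg

(a) Volume: 435 m³ = 435,000 L.
(a) Available chlorine delivered: 1500 g × 0.607 = 910.5 g as Cl₂.
(a) Concentration rise: 910.5 g / 435,000 L = 2.093 mg/L = 2.09 ppm.
(a) Final FC: 1.5 + 2.09 = 3.59 ppm.

(b) Volume: 1200 m³ = 1,200,000 L.
(b) Alkalinity to add: (72 − 37) = 35 mg/L as CaCO₃ × 1,200,000 L = 42,000 g as CaCO₃.
(b) Equivalents: 42,000 g ÷ 50 g/eq = 840 eq.
(b) Each mole of Na₂CO₃ supplies 2 eq, so 840 / 2 = 420 mol.
(b) Mass: 420 mol × 106 g/mol = 44,520 g.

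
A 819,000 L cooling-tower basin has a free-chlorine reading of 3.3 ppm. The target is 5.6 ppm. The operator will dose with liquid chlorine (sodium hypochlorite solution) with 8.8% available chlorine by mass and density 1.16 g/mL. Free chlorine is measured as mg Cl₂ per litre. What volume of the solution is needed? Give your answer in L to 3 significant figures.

Chlorine deficit: 5.6 − 3.3 = 2.3 ppm = 2.3 mg/L as Cl₂.
Cl₂ equivalent needed: 2.3 mg/L × 819,000 L = 1,884,000 mg = 1884 g.
Product at 8.8% available chlorine: 1884 / 0.088 = 21,410 g.
Volume at density 1.16 g/mL: 21,410 g ÷ 1.16 g/mL = 18,450 mL.

18.5 L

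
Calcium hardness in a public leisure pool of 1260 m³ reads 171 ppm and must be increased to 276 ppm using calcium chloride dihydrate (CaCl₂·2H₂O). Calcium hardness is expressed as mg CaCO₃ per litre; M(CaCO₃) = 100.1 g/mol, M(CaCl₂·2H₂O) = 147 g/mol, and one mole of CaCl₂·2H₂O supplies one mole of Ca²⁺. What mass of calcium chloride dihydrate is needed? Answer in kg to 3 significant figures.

Volume: 1260 m³ = 1,260,000 L.
Hardness to add: (276 − 171) = 105 mg/L as CaCO₃ × 1,260,000 L = 132,300 g as CaCO₃.
Moles of Ca²⁺ (1 mol Ca²⁺ ≡ 1 mol CaCO₃): 132,300 / 100.1 g/mol = 1322 mol.
Mass of CaCl₂·2H₂O: 1322 × 147 = 194,300 g.

194 kg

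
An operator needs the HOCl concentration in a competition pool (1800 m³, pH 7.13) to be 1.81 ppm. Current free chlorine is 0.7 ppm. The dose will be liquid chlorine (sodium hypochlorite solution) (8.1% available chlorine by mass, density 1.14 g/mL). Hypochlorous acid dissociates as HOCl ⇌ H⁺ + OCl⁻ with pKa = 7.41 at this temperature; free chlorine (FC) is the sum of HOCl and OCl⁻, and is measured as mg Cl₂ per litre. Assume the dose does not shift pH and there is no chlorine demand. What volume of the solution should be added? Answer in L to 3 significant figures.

Volume: 1800 m³ = 1,800,000 L.
[OCl⁻]/[HOCl] = 10^(pH − pKa) = 10^(7.13 − 7.41) = 0.5248; fraction as HOCl = 1/(1 + 0.5248) = 0.6558.
Free chlorine required for 1.81 ppm HOCl: 1.81 / 0.6558 = 2.76 ppm.
FC to add: 2.76 − 0.7 = 2.06 mg/L as Cl₂.
Cl₂ equivalent: 2.06 mg/L × 1,800,000 L = 3708 g.
Product at 8.1% available Cl: 3708 / 0.081 = 45,780 g.
Volume: 45,780 g ÷ 1.14 g/mL = 40,150 mL.

40.2 L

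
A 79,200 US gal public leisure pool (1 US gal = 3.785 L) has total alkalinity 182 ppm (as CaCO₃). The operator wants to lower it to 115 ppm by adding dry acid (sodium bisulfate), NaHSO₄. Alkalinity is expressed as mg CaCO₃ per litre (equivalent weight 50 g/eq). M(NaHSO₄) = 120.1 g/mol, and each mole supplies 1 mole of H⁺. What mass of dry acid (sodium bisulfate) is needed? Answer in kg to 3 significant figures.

48.2 kg

Volume: 79,200 US gal × 3.785 L/gal = 299,772 L.
Alkalinity to neutralize: (182 − 115) = 67 mg/L as CaCO₃ × 299,772 L = 20,080 g as CaCO₃.
Equivalents of H⁺ required: 20,080 ÷ 50 g/eq = 401.7 eq = 401.7 mol NaHSO₄.
Mass of NaHSO₄: 401.7 × 120.1 = 48,240 g.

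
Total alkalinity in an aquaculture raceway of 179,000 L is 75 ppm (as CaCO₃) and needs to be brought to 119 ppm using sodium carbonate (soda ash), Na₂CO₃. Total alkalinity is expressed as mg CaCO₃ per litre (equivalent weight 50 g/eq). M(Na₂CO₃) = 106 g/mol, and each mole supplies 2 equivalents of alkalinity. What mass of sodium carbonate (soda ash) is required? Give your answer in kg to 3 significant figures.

Alkalinity to add: (119 − 75) = 44 mg/L as CaCO₃ × 179,000 L = 7876 g as CaCO₃.
Equivalents: 7876 g ÷ 50 g/eq = 157.5 eq.
Each mole of Na₂CO₃ supplies 2 eq, so 157.5 / 2 = 78.76 mol.
Mass: 78.76 mol × 106 g/mol = 8349 g.

8.35 kg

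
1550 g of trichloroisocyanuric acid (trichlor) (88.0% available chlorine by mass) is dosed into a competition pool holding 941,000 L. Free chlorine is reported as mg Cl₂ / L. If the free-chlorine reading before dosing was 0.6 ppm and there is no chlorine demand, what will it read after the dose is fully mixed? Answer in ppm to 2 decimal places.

Available chlorine delivered: 1550 g × 0.88 = 1364 g as Cl₂.
Concentration rise: 1364 g / 941,000 L = 1.45 mg/L = 1.45 ppm.
Final FC: 0.6 + 1.45 = 2.05 ppm.

2.05 ppm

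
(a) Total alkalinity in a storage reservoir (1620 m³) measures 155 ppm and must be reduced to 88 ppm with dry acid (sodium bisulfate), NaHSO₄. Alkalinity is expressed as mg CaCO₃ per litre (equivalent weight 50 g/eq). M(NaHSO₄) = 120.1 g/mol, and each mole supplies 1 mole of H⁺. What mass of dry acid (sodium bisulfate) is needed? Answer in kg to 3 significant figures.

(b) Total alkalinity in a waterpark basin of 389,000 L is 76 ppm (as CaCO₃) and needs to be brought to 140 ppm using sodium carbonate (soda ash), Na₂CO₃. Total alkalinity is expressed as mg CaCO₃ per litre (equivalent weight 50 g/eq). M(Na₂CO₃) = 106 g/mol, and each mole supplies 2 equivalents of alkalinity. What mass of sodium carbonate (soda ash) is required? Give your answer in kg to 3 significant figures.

(a) 261 kg; (b) 26.4 kg

(a) Volume: 1620 m³ = 1,620,000 L.
(a) Alkalinity to neutralize: (155 − 88) = 67 mg/L as CaCO₃ × 1,620,000 L = 108,500 g as CaCO₃.
(a) Equivalents of H⁺ required: 108,500 ÷ 50 g/eq = 2171 eq = 2171 mol NaHSO₄.
(a) Mass of NaHSO₄: 2171 × 120.1 = 260,700 g.

(b) Alkalinity to add: (140 − 76) = 64 mg/L as CaCO₃ × 389,000 L = 24,900 g as CaCO₃.
(b) Equivalents: 24,900 g ÷ 50 g/eq = 497.9 eq.
(b) Each mole of Na₂CO₃ supplies 2 eq, so 497.9 / 2 = 249 mol.
(b) Mass: 249 mol × 106 g/mol = 26,390 g.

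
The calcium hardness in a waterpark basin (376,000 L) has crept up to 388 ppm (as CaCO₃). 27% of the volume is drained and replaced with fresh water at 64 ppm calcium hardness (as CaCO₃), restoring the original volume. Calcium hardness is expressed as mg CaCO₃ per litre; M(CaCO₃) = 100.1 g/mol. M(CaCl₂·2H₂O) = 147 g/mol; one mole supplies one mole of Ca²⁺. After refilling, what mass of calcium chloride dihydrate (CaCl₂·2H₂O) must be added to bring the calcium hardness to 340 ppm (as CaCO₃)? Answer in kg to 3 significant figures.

21.8 kg

After draining 27% and refilling: 388 × 0.73 + 64 × 0.27 = 300.52 ppm.
Deficit to target: 340 − 300.52 = 39.48 mg/L.
As CaCO₃: 39.48 mg/L × 376,000 L = 14,840 g; ÷ 100.1 = 148.3 mol Ca²⁺.
Mass: 148.3 × 147 = 21,800 g.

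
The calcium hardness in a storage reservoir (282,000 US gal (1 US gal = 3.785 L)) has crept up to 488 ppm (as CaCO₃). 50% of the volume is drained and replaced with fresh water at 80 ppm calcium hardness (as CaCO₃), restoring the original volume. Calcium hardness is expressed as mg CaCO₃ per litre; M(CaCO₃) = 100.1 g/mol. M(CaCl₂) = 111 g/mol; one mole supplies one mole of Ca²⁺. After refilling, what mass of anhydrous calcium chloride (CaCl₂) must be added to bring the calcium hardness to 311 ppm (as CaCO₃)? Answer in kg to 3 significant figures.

Volume: 282,000 US gal × 3.785 L/gal = 1,067,370 L.
After draining 50% and refilling: 488 × 0.50 + 80 × 0.50 = 284 ppm.
Deficit to target: 311 − 284 = 27 mg/L.
As CaCO₃: 27 mg/L × 1,067,370 L = 28,820 g; ÷ 100.1 = 287.9 mol Ca²⁺.
Mass: 287.9 × 111 = 31,960 g.

32.0 kg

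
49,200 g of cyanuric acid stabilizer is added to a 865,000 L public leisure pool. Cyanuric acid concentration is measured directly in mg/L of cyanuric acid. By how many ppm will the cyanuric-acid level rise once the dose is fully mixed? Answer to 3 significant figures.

Rise: 49,200 g / 865,000 L × 1000 = 56.88 mg/L.

56.9 ppm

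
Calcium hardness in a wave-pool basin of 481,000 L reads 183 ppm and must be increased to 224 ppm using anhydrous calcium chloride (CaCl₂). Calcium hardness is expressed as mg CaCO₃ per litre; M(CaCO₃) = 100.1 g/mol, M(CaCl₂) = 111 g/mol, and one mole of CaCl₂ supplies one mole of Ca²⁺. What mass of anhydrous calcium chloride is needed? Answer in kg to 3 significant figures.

21.9 kg

Hardness to add: (224 − 183) = 41 mg/L as CaCO₃ × 481,000 L = 19,720 g as CaCO₃.
Moles of Ca²⁺ (1 mol Ca²⁺ ≡ 1 mol CaCO₃): 19,720 / 100.1 g/mol = 197 mol.
Mass of CaCl₂: 197 × 111 = 21,870 g.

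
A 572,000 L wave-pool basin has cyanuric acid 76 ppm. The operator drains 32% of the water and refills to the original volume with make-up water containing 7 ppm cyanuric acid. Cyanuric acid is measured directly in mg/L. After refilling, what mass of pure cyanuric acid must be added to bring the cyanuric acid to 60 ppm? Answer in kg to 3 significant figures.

After draining 32% and refilling: 76 × 0.68 + 7 × 0.32 = 53.92 ppm.
Deficit to target: 60 − 53.92 = 6.08 mg/L.
Mass: 6.08 mg/L × 572,000 L = 3478 g cyanuric acid.

3.48 kg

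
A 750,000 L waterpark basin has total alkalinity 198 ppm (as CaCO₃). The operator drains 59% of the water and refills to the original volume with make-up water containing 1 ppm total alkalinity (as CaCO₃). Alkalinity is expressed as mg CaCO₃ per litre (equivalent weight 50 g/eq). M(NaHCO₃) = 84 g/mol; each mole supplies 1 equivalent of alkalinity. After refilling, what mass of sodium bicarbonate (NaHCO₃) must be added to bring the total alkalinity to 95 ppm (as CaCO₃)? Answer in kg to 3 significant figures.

16.7 kg

After draining 59% and refilling: 198 × 0.41 + 1 × 0.59 = 81.77 ppm.
Deficit to target: 95 − 81.77 = 13.23 mg/L.
As CaCO₃: 13.23 mg/L × 750,000 L = 9922 g; ÷ 50 g/eq ÷ 1 = 198.4 mol NaHCO₃.
Mass: 198.4 × 84 = 16,670 g.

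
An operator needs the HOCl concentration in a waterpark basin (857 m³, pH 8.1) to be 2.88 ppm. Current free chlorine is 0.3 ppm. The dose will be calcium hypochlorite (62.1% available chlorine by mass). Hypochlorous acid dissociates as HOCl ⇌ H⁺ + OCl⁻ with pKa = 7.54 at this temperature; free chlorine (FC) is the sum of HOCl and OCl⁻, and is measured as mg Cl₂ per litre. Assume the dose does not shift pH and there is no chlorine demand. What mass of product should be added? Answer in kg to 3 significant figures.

18.0 kg

Volume: 857 m³ = 857,000 L.
[OCl⁻]/[HOCl] = 10^(pH − pKa) = 10^(8.1 − 7.54) = 3.631; fraction as HOCl = 1/(1 + 3.631) = 0.2159.
Free chlorine required for 2.88 ppm HOCl: 2.88 / 0.2159 = 13.34 ppm.
FC to add: 13.34 − 0.3 = 13.04 mg/L as Cl₂.
Cl₂ equivalent: 13.04 mg/L × 857,000 L = 11,170 g.
Product at 62.1% available Cl: 11,170 / 0.621 = 17,990 g.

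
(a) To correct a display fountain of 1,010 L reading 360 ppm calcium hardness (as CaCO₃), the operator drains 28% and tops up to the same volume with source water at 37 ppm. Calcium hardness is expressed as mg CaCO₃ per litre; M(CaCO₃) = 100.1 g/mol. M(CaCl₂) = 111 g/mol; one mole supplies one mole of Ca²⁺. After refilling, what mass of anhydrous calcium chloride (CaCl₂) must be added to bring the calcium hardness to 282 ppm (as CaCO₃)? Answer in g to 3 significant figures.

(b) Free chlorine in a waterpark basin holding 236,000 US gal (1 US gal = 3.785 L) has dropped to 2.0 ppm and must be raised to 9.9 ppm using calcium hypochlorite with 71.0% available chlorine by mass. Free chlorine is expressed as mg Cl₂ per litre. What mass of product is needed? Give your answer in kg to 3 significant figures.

(a) 13.9 g; (b) 9.94 kg

(a) After draining 28% and refilling: 360 × 0.72 + 37 × 0.28 = 269.56 ppm.
(a) Deficit to target: 282 − 269.56 = 12.44 mg/L.
(a) As CaCO₃: 12.44 mg/L × 1,010 L = 12.56 g; ÷ 100.1 = 0.1255 mol Ca²⁺.
(a) Mass: 0.1255 × 111 = 13.93 g.

(b) Volume: 236,000 US gal × 3.785 L/gal = 893,260 L.
(b) Chlorine deficit: 9.9 − 2.0 = 7.9 ppm = 7.9 mg/L as Cl₂.
(b) Cl₂ equivalent needed: 7.9 mg/L × 893,260 L = 7,057,000 mg = 7057 g.
(b) Product at 71.0% available chlorine: 7057 / 0.71 = 9939 g.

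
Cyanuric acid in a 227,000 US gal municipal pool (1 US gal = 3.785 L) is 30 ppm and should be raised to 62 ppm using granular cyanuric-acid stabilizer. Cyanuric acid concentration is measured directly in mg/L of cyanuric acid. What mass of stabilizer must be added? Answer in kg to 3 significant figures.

27.5 kg

Volume: 227,000 US gal × 3.785 L/gal = 859,195 L.
CYA to add: (62 − 30) = 32 mg/L × 859,195 L = 27,490 g cyanuric acid.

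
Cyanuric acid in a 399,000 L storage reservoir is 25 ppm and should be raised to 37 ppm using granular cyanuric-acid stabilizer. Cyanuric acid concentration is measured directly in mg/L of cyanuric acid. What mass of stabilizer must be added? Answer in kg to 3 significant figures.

4.79 kg

CYA to add: (37 − 25) = 12 mg/L × 399,000 L = 4788 g cyanuric acid.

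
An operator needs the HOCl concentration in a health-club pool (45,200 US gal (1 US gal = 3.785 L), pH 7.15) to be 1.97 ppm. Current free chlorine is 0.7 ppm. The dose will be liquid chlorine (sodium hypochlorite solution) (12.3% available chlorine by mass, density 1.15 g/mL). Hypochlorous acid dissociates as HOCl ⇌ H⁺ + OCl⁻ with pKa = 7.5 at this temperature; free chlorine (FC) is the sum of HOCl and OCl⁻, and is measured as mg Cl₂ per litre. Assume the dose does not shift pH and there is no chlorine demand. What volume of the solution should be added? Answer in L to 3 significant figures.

2.60 L

Volume: 45,200 US gal × 3.785 L/gal = 171,082 L.
[OCl⁻]/[HOCl] = 10^(pH − pKa) = 10^(7.15 − 7.5) = 0.4467; fraction as HOCl = 1/(1 + 0.4467) = 0.6912.
Free chlorine required for 1.97 ppm HOCl: 1.97 / 0.6912 = 2.85 ppm.
FC to add: 2.85 − 0.7 = 2.15 mg/L as Cl₂.
Cl₂ equivalent: 2.15 mg/L × 171,082 L = 367.8 g.
Product at 12.3% available Cl: 367.8 / 0.123 = 2990 g.
Volume: 2990 g ÷ 1.15 g/mL = 2600 mL.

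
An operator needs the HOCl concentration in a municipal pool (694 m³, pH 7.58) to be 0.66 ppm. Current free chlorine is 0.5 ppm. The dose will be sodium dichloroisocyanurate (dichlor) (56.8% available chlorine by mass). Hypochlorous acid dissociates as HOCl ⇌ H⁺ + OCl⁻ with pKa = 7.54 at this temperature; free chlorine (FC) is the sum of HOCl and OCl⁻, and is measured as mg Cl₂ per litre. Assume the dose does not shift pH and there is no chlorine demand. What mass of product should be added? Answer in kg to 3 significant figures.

Volume: 694 m³ = 694,000 L.
[OCl⁻]/[HOCl] = 10^(pH − pKa) = 10^(7.58 − 7.54) = 1.096; fraction as HOCl = 1/(1 + 1.096) = 0.477.
Free chlorine required for 0.66 ppm HOCl: 0.66 / 0.477 = 1.384 ppm.
FC to add: 1.384 − 0.5 = 0.8837 mg/L as Cl₂.
Cl₂ equivalent: 0.8837 mg/L × 694,000 L = 613.3 g.
Product at 56.8% available Cl: 613.3 / 0.568 = 1080 g.

1.08 kg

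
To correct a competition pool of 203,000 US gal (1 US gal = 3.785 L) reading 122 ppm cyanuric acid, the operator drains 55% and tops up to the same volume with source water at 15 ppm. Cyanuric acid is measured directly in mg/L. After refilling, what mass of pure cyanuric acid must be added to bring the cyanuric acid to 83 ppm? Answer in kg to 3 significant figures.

15.3 kg

Volume: 203,000 US gal × 3.785 L/gal = 768,355 L.
After draining 55% and refilling: 122 × 0.45 + 15 × 0.55 = 63.15 ppm.
Deficit to target: 83 − 63.15 = 19.85 mg/L.
Mass: 19.85 mg/L × 768,355 L = 15,250 g cyanuric acid.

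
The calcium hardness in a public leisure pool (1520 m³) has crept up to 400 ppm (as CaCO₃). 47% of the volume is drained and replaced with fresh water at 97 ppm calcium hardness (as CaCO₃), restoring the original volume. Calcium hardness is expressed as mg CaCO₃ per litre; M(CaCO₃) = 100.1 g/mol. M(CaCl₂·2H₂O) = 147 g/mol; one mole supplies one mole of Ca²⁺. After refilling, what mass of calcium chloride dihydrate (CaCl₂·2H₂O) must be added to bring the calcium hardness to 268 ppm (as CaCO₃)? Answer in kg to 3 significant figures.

Volume: 1520 m³ = 1,520,000 L.
After draining 47% and refilling: 400 × 0.53 + 97 × 0.47 = 257.59 ppm.
Deficit to target: 268 − 257.59 = 10.41 mg/L.
As CaCO₃: 10.41 mg/L × 1,520,000 L = 15,820 g; ÷ 100.1 = 158.1 mol Ca²⁺.
Mass: 158.1 × 147 = 23,240 g.

23.2 kg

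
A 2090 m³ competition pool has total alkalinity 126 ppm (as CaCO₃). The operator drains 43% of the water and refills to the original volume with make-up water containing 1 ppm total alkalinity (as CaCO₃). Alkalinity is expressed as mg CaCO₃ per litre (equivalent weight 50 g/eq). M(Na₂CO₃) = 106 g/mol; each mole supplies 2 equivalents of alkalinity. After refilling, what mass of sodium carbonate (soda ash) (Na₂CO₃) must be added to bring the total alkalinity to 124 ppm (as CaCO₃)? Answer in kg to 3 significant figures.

115 kg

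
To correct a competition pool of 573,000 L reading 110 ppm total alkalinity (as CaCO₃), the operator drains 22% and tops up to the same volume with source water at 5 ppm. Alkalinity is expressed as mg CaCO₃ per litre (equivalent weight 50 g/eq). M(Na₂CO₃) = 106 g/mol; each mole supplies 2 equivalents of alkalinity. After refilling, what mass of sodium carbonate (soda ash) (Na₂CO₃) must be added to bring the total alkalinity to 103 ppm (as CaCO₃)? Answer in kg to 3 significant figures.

After draining 22% and refilling: 110 × 0.78 + 5 × 0.22 = 86.9 ppm.
Deficit to target: 103 − 86.9 = 16.1 mg/L.
As CaCO₃: 16.1 mg/L × 573,000 L = 9225 g; ÷ 50 g/eq ÷ 2 = 92.25 mol Na₂CO₃.
Mass: 92.25 × 106 = 9779 g.

9.78 kg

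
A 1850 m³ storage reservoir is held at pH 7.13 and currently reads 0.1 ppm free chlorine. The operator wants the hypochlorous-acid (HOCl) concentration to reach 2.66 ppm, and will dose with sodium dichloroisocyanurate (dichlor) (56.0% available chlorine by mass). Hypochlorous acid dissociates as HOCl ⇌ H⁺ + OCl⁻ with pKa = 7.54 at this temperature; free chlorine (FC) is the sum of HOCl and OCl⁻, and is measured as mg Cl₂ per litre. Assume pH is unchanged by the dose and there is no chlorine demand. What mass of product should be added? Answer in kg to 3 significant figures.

11.9 kg

Volume: 1850 m³ = 1,850,000 L.
[OCl⁻]/[HOCl] = 10^(pH − pKa) = 10^(7.13 − 7.54) = 0.389; fraction as HOCl = 1/(1 + 0.389) = 0.7199.
Free chlorine required for 2.66 ppm HOCl: 2.66 / 0.7199 = 3.695 ppm.
FC to add: 3.695 − 0.1 = 3.595 mg/L as Cl₂.
Cl₂ equivalent: 3.595 mg/L × 1,850,000 L = 6650 g.
Product at 56.0% available Cl: 6650 / 0.56 = 11,880 g.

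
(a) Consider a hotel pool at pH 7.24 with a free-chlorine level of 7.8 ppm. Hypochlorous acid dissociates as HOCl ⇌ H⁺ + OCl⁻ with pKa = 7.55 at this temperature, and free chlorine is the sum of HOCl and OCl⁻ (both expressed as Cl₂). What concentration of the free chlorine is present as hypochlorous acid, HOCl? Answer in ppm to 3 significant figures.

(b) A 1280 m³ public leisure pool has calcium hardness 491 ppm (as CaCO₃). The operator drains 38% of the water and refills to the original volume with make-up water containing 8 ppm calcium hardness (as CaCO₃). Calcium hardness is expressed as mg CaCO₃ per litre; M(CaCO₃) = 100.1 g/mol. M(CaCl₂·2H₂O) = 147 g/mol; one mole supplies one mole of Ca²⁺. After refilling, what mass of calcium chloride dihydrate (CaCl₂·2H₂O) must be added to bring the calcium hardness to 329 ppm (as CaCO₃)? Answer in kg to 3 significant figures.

(a) [OCl⁻]/[HOCl] = 10^(pH − pKa) = 10^(7.24 − 7.55) = 10^-0.31 = 0.4898.
(a) Fraction as HOCl = 1 / (1 + 0.4898) = 0.6712.
(a) HOCl = 0.6712 × 7.8 ppm = 5.236 ppm.

(b) Volume: 1280 m³ = 1,280,000 L.
(b) After draining 38% and refilling: 491 × 0.62 + 8 × 0.38 = 307.46 ppm.
(b) Deficit to target: 329 − 307.46 = 21.54 mg/L.
(b) As CaCO₃: 21.54 mg/L × 1,280,000 L = 27,570 g; ÷ 100.1 = 275.4 mol Ca²⁺.
(b) Mass: 275.4 × 147 = 40,490 g.

(a) 5.24 ppm; (b) 40.5 kg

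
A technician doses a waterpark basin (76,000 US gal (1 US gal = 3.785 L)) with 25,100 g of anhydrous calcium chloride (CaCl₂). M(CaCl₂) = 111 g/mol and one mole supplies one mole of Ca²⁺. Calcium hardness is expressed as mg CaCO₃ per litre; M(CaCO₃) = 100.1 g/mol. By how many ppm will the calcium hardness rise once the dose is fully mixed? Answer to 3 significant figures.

78.7 ppm

Volume: 76,000 US gal × 3.785 L/gal = 287,660 L.
Moles of Ca²⁺: 25,100 g ÷ 111 g/mol = 226.1 mol.
As CaCO₃: 226.1 mol × 100.1 g/mol = 22,640 g.
Rise: 22,640 g / 287,660 L × 1000 = 78.69 mg/L.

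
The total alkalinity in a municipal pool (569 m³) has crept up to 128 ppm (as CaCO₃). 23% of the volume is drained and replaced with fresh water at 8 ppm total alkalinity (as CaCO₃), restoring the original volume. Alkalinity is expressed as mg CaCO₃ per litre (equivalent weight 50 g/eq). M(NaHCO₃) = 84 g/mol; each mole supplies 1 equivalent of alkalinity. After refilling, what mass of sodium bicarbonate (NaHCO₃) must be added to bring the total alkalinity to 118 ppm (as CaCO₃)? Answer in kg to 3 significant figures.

Volume: 569 m³ = 569,000 L.
After draining 23% and refilling: 128 × 0.77 + 8 × 0.23 = 100.4 ppm.
Deficit to target: 118 − 100.4 = 17.6 mg/L.
As CaCO₃: 17.6 mg/L × 569,000 L = 10,010 g; ÷ 50 g/eq ÷ 1 = 200.3 mol NaHCO₃.
Mass: 200.3 × 84 = 16,820 g.

16.8 kg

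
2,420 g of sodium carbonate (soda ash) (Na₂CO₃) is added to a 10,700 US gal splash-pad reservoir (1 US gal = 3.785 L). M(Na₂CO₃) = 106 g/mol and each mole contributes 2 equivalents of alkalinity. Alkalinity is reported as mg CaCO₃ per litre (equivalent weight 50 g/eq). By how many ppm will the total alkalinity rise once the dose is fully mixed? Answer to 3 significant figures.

56.4 ppm

Volume: 10,700 US gal × 3.785 L/gal = 40,500 L.
Moles of Na₂CO₃: 2,420 g ÷ 106 g/mol = 22.83 mol → 45.66 eq of alkalinity.
As CaCO₃: 45.66 eq × 50 g/eq = 2283 g.
Rise: 2283 g / 40,500 L × 1000 = 56.37 mg/L.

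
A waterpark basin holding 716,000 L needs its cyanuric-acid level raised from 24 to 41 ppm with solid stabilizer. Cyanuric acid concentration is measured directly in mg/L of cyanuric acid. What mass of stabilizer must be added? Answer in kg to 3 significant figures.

12.2 kg

CYA to add: (41 − 24) = 17 mg/L × 716,000 L = 12,170 g cyanuric acid.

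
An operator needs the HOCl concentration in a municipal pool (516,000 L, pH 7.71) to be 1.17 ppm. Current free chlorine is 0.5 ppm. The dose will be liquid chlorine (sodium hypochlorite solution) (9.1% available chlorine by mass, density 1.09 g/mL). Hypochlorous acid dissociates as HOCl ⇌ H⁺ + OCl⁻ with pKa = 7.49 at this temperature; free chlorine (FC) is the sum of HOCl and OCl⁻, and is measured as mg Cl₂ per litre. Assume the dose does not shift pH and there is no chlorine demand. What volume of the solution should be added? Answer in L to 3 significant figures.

13.6 L

[OCl⁻]/[HOCl] = 10^(pH − pKa) = 10^(7.71 − 7.49) = 1.66; fraction as HOCl = 1/(1 + 1.66) = 0.376.
Free chlorine required for 1.17 ppm HOCl: 1.17 / 0.376 = 3.112 ppm.
FC to add: 3.112 − 0.5 = 2.612 mg/L as Cl₂.
Cl₂ equivalent: 2.612 mg/L × 516,000 L = 1348 g.
Product at 9.1% available Cl: 1348 / 0.091 = 14,810 g.
Volume: 14,810 g ÷ 1.09 g/mL = 13,590 mL.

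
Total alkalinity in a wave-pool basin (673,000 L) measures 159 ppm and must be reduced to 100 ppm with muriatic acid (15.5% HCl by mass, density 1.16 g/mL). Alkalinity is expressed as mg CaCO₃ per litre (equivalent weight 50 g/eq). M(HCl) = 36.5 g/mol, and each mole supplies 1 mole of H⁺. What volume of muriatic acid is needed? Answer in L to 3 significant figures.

Alkalinity to neutralize: (159 − 100) = 59 mg/L as CaCO₃ × 673,000 L = 39,710 g as CaCO₃.
Equivalents of H⁺ required: 39,710 ÷ 50 g/eq = 794.1 eq = 794.1 mol HCl.
Mass of HCl: 794.1 × 36.5 = 28,990 g.
Mass of 15.5% solution: 28,990 / 0.155 = 187,000 g.
Volume: 187,000 g ÷ 1.16 g/mL = 161,200 mL.

161 L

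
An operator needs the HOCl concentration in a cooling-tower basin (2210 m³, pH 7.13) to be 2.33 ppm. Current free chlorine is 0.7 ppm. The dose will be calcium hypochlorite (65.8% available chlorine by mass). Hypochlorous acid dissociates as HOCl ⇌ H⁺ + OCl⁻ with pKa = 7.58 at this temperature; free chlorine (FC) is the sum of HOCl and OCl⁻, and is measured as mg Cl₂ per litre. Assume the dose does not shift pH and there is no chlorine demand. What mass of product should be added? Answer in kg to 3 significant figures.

8.25 kg

Volume: 2210 m³ = 2,210,000 L.
[OCl⁻]/[HOCl] = 10^(pH − pKa) = 10^(7.13 − 7.58) = 0.3548; fraction as HOCl = 1/(1 + 0.3548) = 0.7381.
Free chlorine required for 2.33 ppm HOCl: 2.33 / 0.7381 = 3.157 ppm.
FC to add: 3.157 − 0.7 = 2.457 mg/L as Cl₂.
Cl₂ equivalent: 2.457 mg/L × 2,210,000 L = 5429 g.
Product at 65.8% available Cl: 5429 / 0.658 = 8251 g.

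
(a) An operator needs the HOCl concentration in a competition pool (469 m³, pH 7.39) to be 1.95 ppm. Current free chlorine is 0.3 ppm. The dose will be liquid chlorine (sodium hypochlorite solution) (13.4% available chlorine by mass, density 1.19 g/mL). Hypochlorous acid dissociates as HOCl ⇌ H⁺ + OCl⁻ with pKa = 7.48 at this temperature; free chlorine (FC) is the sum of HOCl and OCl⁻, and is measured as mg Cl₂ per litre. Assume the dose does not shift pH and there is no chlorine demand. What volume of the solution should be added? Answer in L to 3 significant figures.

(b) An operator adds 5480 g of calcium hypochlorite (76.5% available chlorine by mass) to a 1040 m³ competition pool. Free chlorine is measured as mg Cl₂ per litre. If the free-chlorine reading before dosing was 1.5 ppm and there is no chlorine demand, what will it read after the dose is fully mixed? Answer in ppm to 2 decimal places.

(a) 9.51 L; (b) 5.53 ppm

(a) Volume: 469 m³ = 469,000 L.
(a) [OCl⁻]/[HOCl] = 10^(pH − pKa) = 10^(7.39 − 7.48) = 0.8128; fraction as HOCl = 1/(1 + 0.8128) = 0.5516.
(a) Free chlorine required for 1.95 ppm HOCl: 1.95 / 0.5516 = 3.535 ppm.
(a) FC to add: 3.535 − 0.3 = 3.235 mg/L as Cl₂.
(a) Cl₂ equivalent: 3.235 mg/L × 469,000 L = 1517 g.
(a) Product at 13.4% available Cl: 1517 / 0.134 = 11,320 g.
(a) Volume: 11,320 g ÷ 1.19 g/mL = 9515 mL.

(b) Volume: 1040 m³ = 1,040,000 L.
(b) Available chlorine delivered: 5480 g × 0.765 = 4192 g as Cl₂.
(b) Concentration rise: 4192 g / 1,040,000 L = 4.031 mg/L = 4.03 ppm.
(b) Final FC: 1.5 + 4.03 = 5.53 ppm.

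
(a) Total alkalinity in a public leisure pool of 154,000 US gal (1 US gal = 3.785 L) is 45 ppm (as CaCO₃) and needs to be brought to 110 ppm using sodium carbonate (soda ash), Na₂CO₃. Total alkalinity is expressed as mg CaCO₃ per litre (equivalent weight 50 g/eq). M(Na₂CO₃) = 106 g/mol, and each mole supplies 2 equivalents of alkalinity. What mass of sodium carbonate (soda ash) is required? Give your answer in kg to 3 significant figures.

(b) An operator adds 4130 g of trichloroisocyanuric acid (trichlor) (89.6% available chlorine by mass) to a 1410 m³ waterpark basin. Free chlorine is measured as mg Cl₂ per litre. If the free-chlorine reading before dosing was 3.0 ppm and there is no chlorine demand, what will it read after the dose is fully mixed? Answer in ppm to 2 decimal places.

(a) 40.2 kg; (b) 5.62 ppm

(a) Volume: 154,000 US gal × 3.785 L/gal = 582,890 L.
(a) Alkalinity to add: (110 − 45) = 65 mg/L as CaCO₃ × 582,890 L = 37,890 g as CaCO₃.
(a) Equivalents: 37,890 g ÷ 50 g/eq = 757.8 eq.
(a) Each mole of Na₂CO₃ supplies 2 eq, so 757.8 / 2 = 378.9 mol.
(a) Mass: 378.9 mol × 106 g/mol = 40,160 g.

(b) Volume: 1410 m³ = 1,410,000 L.
(b) Available chlorine delivered: 4130 g × 0.896 = 3700 g as Cl₂.
(b) Concentration rise: 3700 g / 1,410,000 L = 2.624 mg/L = 2.62 ppm.
(b) Final FC: 3.0 + 2.62 = 5.62 ppm.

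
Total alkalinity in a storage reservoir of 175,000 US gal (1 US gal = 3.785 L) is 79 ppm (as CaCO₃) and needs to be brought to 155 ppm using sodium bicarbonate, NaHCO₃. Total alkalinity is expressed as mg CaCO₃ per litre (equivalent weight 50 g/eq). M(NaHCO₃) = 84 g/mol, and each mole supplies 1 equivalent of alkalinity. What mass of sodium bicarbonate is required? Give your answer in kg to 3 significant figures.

Volume: 175,000 US gal × 3.785 L/gal = 662,375 L.
Alkalinity to add: (155 − 79) = 76 mg/L as CaCO₃ × 662,375 L = 50,340 g as CaCO₃.
Equivalents: 50,340 g ÷ 50 g/eq = 1007 eq.
NaHCO₃ supplies 1 eq per mole → 1007 mol.
Mass: 1007 mol × 84 g/mol = 84,570 g.

84.6 kg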